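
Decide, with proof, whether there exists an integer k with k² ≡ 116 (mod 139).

Take k = 106. Then 106² = 11236 = 80·139 + 116, so 106² ≡ 116 (mod 139).

k = 106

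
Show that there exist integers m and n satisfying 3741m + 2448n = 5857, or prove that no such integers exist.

gcd(3741, 2448) = 3, so every integer of the form 3741m + 2448n is a multiple of 3.
But 5857 is not a multiple of 3 (it leaves remainder 1).
Hence no integers m, n satisfy the equation.

No, no such integers exist.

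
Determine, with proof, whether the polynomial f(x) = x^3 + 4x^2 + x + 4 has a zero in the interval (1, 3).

f(1) = 10 and f(3) = 70, both positive, so a sign-change argument is unavailable; we show f keeps this sign on the whole interval.
Shift to the endpoint 1: with x = 1 + u (0 < u < 2), one computes f(1 + u) = u^3 + 7u^2 + 12u + 10.
All 4 nonzero coefficients of this polynomial in u are positive; hence for u > 0 the value is a sum of positive terms (the constant 10 among them).
Therefore f(x) > 0 throughout (1, 3), and f has no zero there.

No such root exists.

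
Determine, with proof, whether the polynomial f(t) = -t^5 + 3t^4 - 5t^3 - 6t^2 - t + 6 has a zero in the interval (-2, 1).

f(-2) = 104 and f(1) = -4, which have opposite signs.
Since f is a polynomial it is continuous on [-2, 1].
By the Intermediate Value Theorem f must vanish at some point of (-2, 1).

Yes, f has a root in the interval.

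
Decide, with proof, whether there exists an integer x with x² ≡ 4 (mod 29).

x = 27

Take x = 27. Then 27² = 729 = 25·29 + 4, so 27² ≡ 4 (mod 29).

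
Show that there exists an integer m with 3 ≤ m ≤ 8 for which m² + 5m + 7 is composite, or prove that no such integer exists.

At m = 8: 8² + 5·8 + 7 = 111 = 3·37, which is composite.

m = 8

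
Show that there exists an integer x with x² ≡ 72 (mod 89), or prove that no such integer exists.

x = 61

x = 61 works: 61² = 3721, and 3721 − 72 = 3649 = 41·89.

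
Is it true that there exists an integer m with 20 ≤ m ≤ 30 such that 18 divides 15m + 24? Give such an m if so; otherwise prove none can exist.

m = 20

Try m = 20: 15·20 + 24 = 324 = 18·18, which is divisible by 18.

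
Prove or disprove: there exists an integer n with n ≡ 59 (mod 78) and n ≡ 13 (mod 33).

No, no such integer exists.

Reduce both congruences modulo 3, which divides 78 and 33: they say n ≡ 59 (mod 3) and n ≡ 13 (mod 3).
But 59 mod 3 = 2 while 13 mod 3 = 1, a contradiction.
Therefore no such n exists.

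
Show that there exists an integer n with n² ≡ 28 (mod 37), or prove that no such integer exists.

n = 19

Take n = 19. Then 19² = 361 = 9·37 + 28, so 19² ≡ 28 (mod 37).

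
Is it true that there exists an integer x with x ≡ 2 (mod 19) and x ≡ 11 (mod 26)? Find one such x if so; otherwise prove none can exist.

x = 401

Since 19 and 26 share no common factor, CRT says the pair of congruences has a solution (unique mod 494).
Write x = 2 + 19t and require 2 + 19t ≡ 11 (mod 26), i.e. 19t ≡ 9 (mod 26).
Invert 19 mod 26 by the Euclidean algorithm: 26 = 1·19 + 7, 19 = 2·7 + 5, 7 = 1·5 + 2, 5 = 2·2 + 1, 2 = 2·1 + 0; back-substituting, 1 = 5 − 2·2 = 5 − 2·(7 − 1·5) = −2·7 + 3·5 = −2·7 + 3·(19 − 2·7) = 3·19 − 8·7 = 3·19 − 8·(26 − 1·19) = −8·26 + 11·19. Hence 19·11 ≡ 1, so 19⁻¹ ≡ 11 (mod 26).
Therefore t ≡ 11·9 = 99 ≡ 21 (mod 26).
Taking t = 21 gives x = 2 + 19·21 = 401.
Verify: 401 = 21·19 + 2 and 401 = 15·26 + 11. ✓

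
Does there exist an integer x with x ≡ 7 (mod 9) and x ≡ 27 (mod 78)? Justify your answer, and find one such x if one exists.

No, no such integer exists.

Both moduli are multiples of 3 = gcd(9, 78), so any solution would satisfy x ≡ 7 and x ≡ 27 modulo 3 simultaneously.
However 7 ≡ 1 and 27 ≡ 0 (mod 3), and 1 ≠ 0.
So no integer satisfies both congruences.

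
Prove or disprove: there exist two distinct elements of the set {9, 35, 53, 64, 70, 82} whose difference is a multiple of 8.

Reduce each element modulo 8: 9↦1, 35↦3, 53↦5, 64↦0, 70↦6, 82↦2.
All 6 residues are distinct, so no two elements differ by a multiple of 8.

No such pair exists.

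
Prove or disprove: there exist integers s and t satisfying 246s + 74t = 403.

Both 246 and 74 are divisible by gcd(246, 74) = 2, hence so is any combination 246s + 74t.
But 403 is not a multiple of 2 (it leaves remainder 1).
So the equation is unsolvable over ℤ.

No such integers exist.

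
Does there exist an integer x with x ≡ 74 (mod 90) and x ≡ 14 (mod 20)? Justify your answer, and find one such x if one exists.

x = 74

Here gcd(90, 20) = 10, and both 74 and 14 leave remainder 4 mod 10, so the system is consistent.
The smallest candidate x = 74 works directly: 74 ≡ 14 (mod 20).
Indeed 74 ≡ 74 (mod 90) and 74 ≡ 14 (mod 20).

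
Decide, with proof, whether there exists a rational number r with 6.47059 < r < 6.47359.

Scale by 36: the interval becomes (232.94124, 233.04924), which contains the integer 233.
Hence 233/36 is a rational number with 6.47059 < 233/36 < 6.47359.

r = 233/36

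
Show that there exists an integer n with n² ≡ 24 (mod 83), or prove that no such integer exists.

83 is prime, so by Euler's criterion 24 is a square mod 83 iff 24^((83−1)/2) = 24^41 ≡ 1 (mod 83).
Squaring successively (mod 83): 24^2 = 576 ≡ 78; 24^4 ≡ 78² = 6084 ≡ 25; 24^8 ≡ 25² = 625 ≡ 44; 24^16 ≡ 44² = 1936 ≡ 27; 24^32 ≡ 27² = 729 ≡ 65.
Since 41 = 32 + 8 + 1, 24^41 ≡ 65 · 44 · 24; multiplying out mod 83: 65·44 = 2860 ≡ 38, then 38·24 = 912 ≡ 82. Thus 24^41 ≡ 82 ≡ −1 (mod 83).
By Euler's criterion 24 is a quadratic non-residue mod 83: no n satisfies n² ≡ 24 (mod 83).

No, no such integer exists.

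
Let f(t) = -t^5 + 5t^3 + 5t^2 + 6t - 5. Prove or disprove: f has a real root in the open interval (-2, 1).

f(-2) = -5 and f(1) = 10, which have opposite signs.
Since f is a polynomial it is continuous on [-2, 1].
By the Intermediate Value Theorem, f takes the value 0 somewhere in the open interval.

Such a root exists.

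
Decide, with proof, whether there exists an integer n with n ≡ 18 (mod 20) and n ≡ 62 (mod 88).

The moduli are not coprime: gcd(20, 88) = 4. Compatibility requires 4 ∣ (62 − 18) = 44, which holds, so solutions exist.
Put n = 18 + 20t, so we need 20t ≡ 44 (mod 88), equivalently (divide by 4) 5t ≡ 11 (mod 22).
Invert 5 mod 22 by the Euclidean algorithm: 22 = 4·5 + 2, 5 = 2·2 + 1, 2 = 2·1 + 0; back-substituting, 1 = 5 − 2·2 = 5 − 2·(22 − 4·5) = −2·22 + 9·5. Hence 5·9 ≡ 1, so 5⁻¹ ≡ 9 (mod 22).
Therefore t ≡ 9·11 = 99 ≡ 11 (mod 22).
Then n = 18 + 20·11 = 238.
Verify: 238 = 11·20 + 18 and 238 = 2·88 + 62. ✓

n = 238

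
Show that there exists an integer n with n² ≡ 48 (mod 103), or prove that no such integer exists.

No, no such integer exists.

Apply Euler's criterion with the prime 103: 48 is a quadratic residue iff 48^51 ≡ 1 (mod 103), and a non-residue iff it is ≡ −1.
Repeated squaring mod 103: 48^2 = 2304 ≡ 38; 48^4 ≡ 38² = 1444 ≡ 2; 48^8 ≡ 2² = 4 ≡ 4; 48^16 ≡ 4² = 16 ≡ 16; 48^32 ≡ 16² = 256 ≡ 50.
Since 51 = 32 + 16 + 2 + 1, 48^51 ≡ 50 · 16 · 38 · 48; multiplying out mod 103: 50·16 = 800 ≡ 79, then 79·38 = 3002 ≡ 15, then 15·48 = 720 ≡ 102. Thus 48^51 ≡ 102 ≡ −1 (mod 103).
The value −1 means 48 is a non-residue modulo 103, so n² ≡ 48 (mod 103) is impossible.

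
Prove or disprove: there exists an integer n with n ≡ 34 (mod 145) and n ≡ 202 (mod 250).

There is no such integer.

gcd(145, 250) = 5. If n ≡ 34 (mod 145) and n ≡ 202 (mod 250), then n ≡ 34 (mod 5) and n ≡ 202 (mod 5).
However 34 ≡ 4 and 202 ≡ 2 (mod 5), and 4 ≠ 2.
Therefore no such n exists.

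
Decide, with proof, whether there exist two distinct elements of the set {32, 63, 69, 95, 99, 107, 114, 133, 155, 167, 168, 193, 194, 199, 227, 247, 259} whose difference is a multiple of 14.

Both 63 and 133 leave remainder 7 on division by 14; their difference 70 = 5·14 is a multiple of 14.

Yes: 63 and 133.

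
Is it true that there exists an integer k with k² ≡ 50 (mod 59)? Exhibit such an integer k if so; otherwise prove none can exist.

There is no such integer.

59 is prime, so by Euler's criterion 50 is a square mod 59 iff 50^((59−1)/2) = 50^29 ≡ 1 (mod 59).
Squaring successively (mod 59): 50^2 = 2500 ≡ 22; 50^4 ≡ 22² = 484 ≡ 12; 50^8 ≡ 12² = 144 ≡ 26; 50^16 ≡ 26² = 676 ≡ 27.
Since 29 = 16 + 8 + 4 + 1, 50^29 ≡ 27 · 26 · 12 · 50; multiplying out mod 59: 27·26 = 702 ≡ 53, then 53·12 = 636 ≡ 46, then 46·50 = 2300 ≡ 58. Thus 50^29 ≡ 58 ≡ −1 (mod 59).
By Euler's criterion 50 is a quadratic non-residue mod 59: no k satisfies k² ≡ 50 (mod 59).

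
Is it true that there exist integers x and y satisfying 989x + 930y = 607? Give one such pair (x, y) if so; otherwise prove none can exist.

989 and 930 are coprime, so 989x + 930y ranges over all of ℤ.
Euclidean algorithm: 989 = 1·930 + 59, 930 = 15·59 + 45, 59 = 1·45 + 14, 45 = 3·14 + 3, 14 = 4·3 + 2, 3 = 1·2 + 1, 2 = 2·1 + 0.
Working back up the chain: 1 = 3 − 1·2 = 3 − (14 − 4·3) = −14 + 5·3 = −14 + 5·(45 − 3·14) = 5·45 − 16·14 = 5·45 − 16·(59 − 1·45) = −16·59 + 21·45 = −16·59 + 21·(930 − 15·59) = 21·930 − 331·59 = 21·930 − 331·(989 − 1·930) = −331·989 + 352·930. So 989·(-331) + 930·352 = 1.
Multiplying through by 607: x = (-331)·607 = -200917, y = 352·607 = 213664 is a solution.
Adding 217·930 to x and subtracting 217·989 from y gives the tidier solution (893, -949).
Indeed 989·893 + 930·(-949) = 883177 − 882570 = 607.

x = 893, y = -949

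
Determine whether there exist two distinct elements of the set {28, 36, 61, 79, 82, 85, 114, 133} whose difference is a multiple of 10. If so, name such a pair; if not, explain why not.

Two integers differ by a multiple of 10 exactly when they have the same residue mod 10. The residues are 28↦8, 36↦6, 61↦1, 79↦9, 82↦2, 85↦5, 114↦4, 133↦3.
No residue repeats among the 8 elements, so no pair has difference ≡ 0 (mod 10).

No, no such pair exists.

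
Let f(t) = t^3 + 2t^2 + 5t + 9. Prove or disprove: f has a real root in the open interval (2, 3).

f(2) = 35 and f(3) = 69, both positive.
The derivative f'(t) = 3t^2 + 4t + 5 is a quadratic with discriminant 4² − 4·3·5 = -44 < 0; it never vanishes, so it is always positive (sign of the leading coefficient).
Hence f is strictly increasing on ℝ, and in particular on [2, 3]. A strictly monotone function with same-sign endpoint values stays positive on the whole interval, so f has no zero in (2, 3).

No such root exists.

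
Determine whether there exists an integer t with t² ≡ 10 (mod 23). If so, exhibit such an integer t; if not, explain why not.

No such integer exists.

Apply Euler's criterion with the prime 23: 10 is a quadratic residue iff 10^11 ≡ 1 (mod 23), and a non-residue iff it is ≡ −1.
Squaring successively (mod 23): 10^2 = 100 ≡ 8; 10^4 ≡ 8² = 64 ≡ 18; 10^8 ≡ 18² = 324 ≡ 2.
Since 11 = 8 + 2 + 1, 10^11 ≡ 2 · 8 · 10; multiplying out mod 23: 2·8 = 16 ≡ 16, then 16·10 = 160 ≡ 22. Thus 10^11 ≡ 22 ≡ −1 (mod 23).
The value −1 means 10 is a non-residue modulo 23, so t² ≡ 10 (mod 23) is impossible.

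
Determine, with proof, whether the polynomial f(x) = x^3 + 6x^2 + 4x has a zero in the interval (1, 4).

f has no root in that interval.

The endpoint values f(1) = 11 and f(4) = 176 are both positive. Claim: f(x) > 0 for every x in (1, 4).
Substitute x = 1 + u, where 0 < u < 3 on the interval. Expanding, f(1 + u) = u^3 + 9u^2 + 19u + 11.
The nonzero coefficients here are all positive, so for u > 0 every term is positive (or zero), and the constant term 11 is strictly positive.
So f is strictly positive on (1, 4); no root exists in the interval.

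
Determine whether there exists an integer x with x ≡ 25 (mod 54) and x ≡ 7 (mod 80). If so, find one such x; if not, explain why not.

gcd(54, 80) = 2. A simultaneous solution exists iff 25 ≡ 7 (mod 2); here 25 mod 2 = 1 = 7 mod 2, so it does.
Write x = 25 + 54t. Then 54t ≡ 7 − 25 ≡ 62 (mod 80); dividing through by 2 gives 27t ≡ 31 (mod 40).
Invert 27 mod 40 by the Euclidean algorithm: 40 = 1·27 + 13, 27 = 2·13 + 1, 13 = 13·1 + 0; back-substituting, 1 = 27 − 2·13 = 27 − 2·(40 − 1·27) = −2·40 + 3·27. Hence 27·3 ≡ 1, so 27⁻¹ ≡ 3 (mod 40).
Therefore t ≡ 3·31 = 93 ≡ 13 (mod 40).
Then x = 25 + 54·13 = 727.
Check: 727 mod 54 = 25, 727 mod 80 = 7. ✓

x = 727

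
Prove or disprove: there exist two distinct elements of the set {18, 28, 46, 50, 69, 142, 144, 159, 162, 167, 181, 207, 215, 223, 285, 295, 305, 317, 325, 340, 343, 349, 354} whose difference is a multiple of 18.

The pair (18, 144) works.

18 mod 18 = 0 and 144 mod 18 = 0, so 144 − 18 = 126 = 7·18.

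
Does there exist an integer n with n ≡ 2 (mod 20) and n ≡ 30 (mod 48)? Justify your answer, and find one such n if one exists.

Here gcd(20, 48) = 4, and both 2 and 30 leave remainder 2 mod 4, so the system is consistent.
Write n = 2 + 20t. Then 20t ≡ 30 − 2 ≡ 28 (mod 48); dividing through by 4 gives 5t ≡ 7 (mod 12).
Since 5·5 = 25 = 2·12 + 1, the inverse of 5 mod 12 is 5.
Multiplying by 5: t ≡ 5·7 = 35 ≡ 11 (mod 12).
Then n = 2 + 20·11 = 222.
Check: 222 mod 20 = 2, 222 mod 48 = 30. ✓

n = 222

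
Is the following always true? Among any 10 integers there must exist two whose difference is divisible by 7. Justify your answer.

True.

Partition the integers by their residue mod 7; there are 7 classes.
Since 10 > 7, two of the 10 integers must share a residue class by the pigeonhole principle; call them a and b.
Equal remainders mean a − b ≡ 0 (mod 7), so 7 divides their difference.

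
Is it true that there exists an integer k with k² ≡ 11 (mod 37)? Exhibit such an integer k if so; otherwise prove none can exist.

Take k = 23. Then 23² = 529 = 14·37 + 11, so 23² ≡ 11 (mod 37).

k = 23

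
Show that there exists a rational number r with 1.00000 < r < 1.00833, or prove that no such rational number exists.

Multiplying by 121: 121·1.00000 = 121.00000 and 121·1.00833 = 122.00793, so the integer 122 lies strictly between them.
Dividing back, 1.00000 < 122/121 < 1.00833, and 122/121 is rational.

r = 122/121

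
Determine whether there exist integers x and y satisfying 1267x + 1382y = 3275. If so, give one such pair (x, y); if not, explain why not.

x = 993, y = -908

Since gcd(1267, 1382) = 1, every integer is an integer combination of 1267 and 1382.
Dividing repeatedly: 1382 = 1·1267 + 115, 1267 = 11·115 + 2, 115 = 57·2 + 1, 2 = 2·1 + 0.
Back-substituting, 1 = 115 − 57·2 = 115 − 57·(1267 − 11·115) = −57·1267 + 628·115 = −57·1267 + 628·(1382 − 1·1267) = 628·1382 − 685·1267; that is, 1267·(-685) + 1382·628 = 1.
Scaling by 3275 gives the particular solution (x, y) = (-2243375, 2056700).
Shifting by a multiple of (1382, −1267) keeps it a solution: x = -2243375 + 1624·1382 = 993, y = 2056700 − 1624·1267 = -908.
Indeed 1267·993 + 1382·(-908) = 1258131 − 1254856 = 3275.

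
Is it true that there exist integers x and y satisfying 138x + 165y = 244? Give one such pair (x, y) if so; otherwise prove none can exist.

Any value of 138x + 165y is a multiple of gcd(138, 165) = 3.
But 244 = 3·81 + 1, so 3 ∤ 244.
Therefore 138x + 165y = 244 has no solution in integers.

No, no such integers exist.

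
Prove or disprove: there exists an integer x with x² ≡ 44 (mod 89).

x = 69 works: 69² = 4761, and 4761 − 44 = 4717 = 53·89.

x = 69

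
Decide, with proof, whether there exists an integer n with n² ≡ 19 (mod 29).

No such integer exists.

29 is prime, so by Euler's criterion 19 is a square mod 29 iff 19^((29−1)/2) = 19^14 ≡ 1 (mod 29).
Squaring successively (mod 29): 19^2 = 361 ≡ 13; 19^4 ≡ 13² = 169 ≡ 24; 19^8 ≡ 24² = 576 ≡ 25.
Since 14 = 8 + 4 + 2, 19^14 ≡ 25 · 24 · 13; multiplying out mod 29: 25·24 = 600 ≡ 20, then 20·13 = 260 ≡ 28. Thus 19^14 ≡ 28 ≡ −1 (mod 29).
The value −1 means 19 is a non-residue modulo 29, so n² ≡ 19 (mod 29) is impossible.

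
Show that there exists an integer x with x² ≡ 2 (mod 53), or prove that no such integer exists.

Apply Euler's criterion with the prime 53: 2 is a quadratic residue iff 2^26 ≡ 1 (mod 53), and a non-residue iff it is ≡ −1.
Repeated squaring mod 53: 2^2 = 4 ≡ 4; 2^4 ≡ 4² = 16 ≡ 16; 2^8 ≡ 16² = 256 ≡ 44; 2^16 ≡ 44² = 1936 ≡ 28.
Since 26 = 16 + 8 + 2, 2^26 ≡ 28 · 44 · 4; multiplying out mod 53: 28·44 = 1232 ≡ 13, then 13·4 = 52 ≡ 52. Thus 2^26 ≡ 52 ≡ −1 (mod 53).
By Euler's criterion 2 is a quadratic non-residue mod 53: no x satisfies x² ≡ 2 (mod 53).

No such integer exists.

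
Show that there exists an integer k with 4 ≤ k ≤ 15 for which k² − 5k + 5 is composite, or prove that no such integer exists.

At k = 15: 15² − 5·15 + 5 = 155 = 5·31, which is composite.

k = 15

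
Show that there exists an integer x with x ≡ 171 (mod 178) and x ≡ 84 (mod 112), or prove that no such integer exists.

No, no such integer exists.

Both moduli are multiples of 2 = gcd(178, 112), so any solution would satisfy x ≡ 171 and x ≡ 84 modulo 2 simultaneously.
These are incompatible: 171 − 84 = 87 is not divisible by 2.
Therefore no such x exists.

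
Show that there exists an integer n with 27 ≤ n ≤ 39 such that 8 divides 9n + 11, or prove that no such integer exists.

n = 29

For n = 27, 28 the values 254, 263 are not multiples of 8. n = 29 works, since 9·29 + 11 = 272 = 34·8.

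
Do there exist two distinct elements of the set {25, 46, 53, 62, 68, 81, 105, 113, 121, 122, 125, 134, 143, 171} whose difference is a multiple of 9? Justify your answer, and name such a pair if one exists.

53 mod 9 = 8 and 62 mod 9 = 8, so 62 − 53 = 9 = 1·9.

The pair (53, 62) works.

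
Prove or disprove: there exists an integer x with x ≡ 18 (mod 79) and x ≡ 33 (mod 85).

x = 3178

gcd(79, 85) = 1, so the Chinese Remainder Theorem guarantees exactly one residue class mod 6715 satisfying both.
Write x = 18 + 79t and require 18 + 79t ≡ 33 (mod 85), i.e. 79t ≡ 15 (mod 85).
Invert 79 mod 85 by the Euclidean algorithm: 85 = 1·79 + 6, 79 = 13·6 + 1, 6 = 6·1 + 0; back-substituting, 1 = 79 − 13·6 = 79 − 13·(85 − 1·79) = −13·85 + 14·79. Hence 79·14 ≡ 1, so 79⁻¹ ≡ 14 (mod 85).
Multiplying by 14: t ≡ 14·15 = 210 ≡ 40 (mod 85).
Taking t = 40 gives x = 18 + 79·40 = 3178.
Verify: 3178 = 40·79 + 18 and 3178 = 37·85 + 33. ✓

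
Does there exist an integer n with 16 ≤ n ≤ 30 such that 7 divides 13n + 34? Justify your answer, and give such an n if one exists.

n = 20

Scanning upward from n = 16 gives 242, 255, 268, 281, none divisible by 7. At n = 20 we get 13·20 + 34 = 294, and 294 = 7·42.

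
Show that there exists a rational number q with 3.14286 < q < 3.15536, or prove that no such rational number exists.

Multiplying by 13: 13·3.14286 = 40.85718 and 13·3.15536 = 41.01968, so the integer 41 lies strictly between them.
Hence 41/13 is a rational number with 3.14286 < 41/13 < 3.15536.

q = 41/13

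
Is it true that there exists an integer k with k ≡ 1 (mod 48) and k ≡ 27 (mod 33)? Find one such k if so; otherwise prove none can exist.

No such integer exists.

Both moduli are multiples of 3 = gcd(48, 33), so any solution would satisfy k ≡ 1 and k ≡ 27 modulo 3 simultaneously.
However 1 ≡ 1 and 27 ≡ 0 (mod 3), and 1 ≠ 0.
Hence the system has no solution.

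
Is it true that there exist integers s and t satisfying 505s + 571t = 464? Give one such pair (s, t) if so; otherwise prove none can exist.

505 and 571 are coprime, so 505s + 571t ranges over all of ℤ.
Euclidean algorithm: 571 = 1·505 + 66, 505 = 7·66 + 43, 66 = 1·43 + 23, 43 = 1·23 + 20, 23 = 1·20 + 3, 20 = 6·3 + 2, 3 = 1·2 + 1, 2 = 2·1 + 0.
Working back up the chain: 1 = 3 − 1·2 = 3 − (20 − 6·3) = −20 + 7·3 = −20 + 7·(23 − 1·20) = 7·23 − 8·20 = 7·23 − 8·(43 − 1·23) = −8·43 + 15·23 = −8·43 + 15·(66 − 1·43) = 15·66 − 23·43 = 15·66 − 23·(505 − 7·66) = −23·505 + 176·66 = −23·505 + 176·(571 − 1·505) = 176·571 − 199·505. So 505·(-199) + 571·176 = 1.
Times 464: 505·(-92336) + 571·81664 = 464, so (-92336, 81664) solves it.
The general solution is s = -92336 + 571k, t = 81664 − 505k; taking k = 162 gives the smaller pair s = 166, t = -146.
Check: 505·166 + 571·(-146) = 83830 − 83366 = 464. ✓

s = 166, t = -146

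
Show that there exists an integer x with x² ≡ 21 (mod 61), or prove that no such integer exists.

No such integer exists.

61 is prime, so by Euler's criterion 21 is a square mod 61 iff 21^((61−1)/2) = 21^30 ≡ 1 (mod 61).
Repeated squaring mod 61: 21^2 = 441 ≡ 14; 21^4 ≡ 14² = 196 ≡ 13; 21^8 ≡ 13² = 169 ≡ 47; 21^16 ≡ 47² = 2209 ≡ 13.
Since 30 = 16 + 8 + 4 + 2, 21^30 ≡ 13 · 47 · 13 · 14; multiplying out mod 61: 13·47 = 611 ≡ 1, then 1·13 = 13 ≡ 13, then 13·14 = 182 ≡ 60. Thus 21^30 ≡ 60 ≡ −1 (mod 61).
By Euler's criterion 21 is a quadratic non-residue mod 61: no x satisfies x² ≡ 21 (mod 61).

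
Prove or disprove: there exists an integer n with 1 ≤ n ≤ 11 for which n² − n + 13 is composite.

At n = 2: 2² − 2 + 13 = 15 = 3·5, which is composite.

n = 2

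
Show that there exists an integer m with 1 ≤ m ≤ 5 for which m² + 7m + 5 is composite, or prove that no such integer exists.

m = 3

At m = 3: 3² + 7·3 + 5 = 35 = 5·7, which is composite.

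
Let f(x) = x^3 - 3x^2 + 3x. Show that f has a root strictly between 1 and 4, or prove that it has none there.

f(1) = 1 and f(4) = 28, both positive, so a sign-change argument is unavailable; we show f keeps this sign on the whole interval.
Shift to the endpoint 1: with x = 1 + u (0 < u < 3), one computes f(1 + u) = u^3 + 1.
All 2 nonzero coefficients of this polynomial in u are positive; hence for u > 0 the value is a sum of positive terms (the constant 1 among them).
Therefore f(x) > 0 throughout (1, 4), and f has no zero there.

f has no root in that interval.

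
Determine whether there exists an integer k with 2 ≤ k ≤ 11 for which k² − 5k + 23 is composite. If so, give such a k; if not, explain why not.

The values for k = 2, 3, …, 11 are 17, 17, 19, 23, 29, 37, 47, 59, 73, 89, and each of these is prime.
So no value in the range makes the expression composite.

No, no such integer k in that range exists.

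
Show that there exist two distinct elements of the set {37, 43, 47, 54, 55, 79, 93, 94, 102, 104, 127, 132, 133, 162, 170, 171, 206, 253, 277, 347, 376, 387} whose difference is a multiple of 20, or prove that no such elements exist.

37 mod 20 = 17 and 277 mod 20 = 17, so 277 − 37 = 240 = 12·20.

The pair (37, 277) works.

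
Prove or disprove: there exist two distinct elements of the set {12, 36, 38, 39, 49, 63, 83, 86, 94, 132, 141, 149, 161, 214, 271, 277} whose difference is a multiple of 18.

Reduce each element modulo 18: 12↦12, 36↦0, 38↦2, 39↦3, 49↦13, 63↦9, 83↦11, 86↦14, 94↦4, 132↦6, 141↦15, 149↦5, 161↦17, 214↦16, 271↦1, 277↦7.
No residue repeats among the 16 elements, so no pair has difference ≡ 0 (mod 18).

No such pair exists.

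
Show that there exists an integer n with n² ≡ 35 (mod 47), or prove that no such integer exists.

No, no such integer exists.

47 is prime, so by Euler's criterion 35 is a square mod 47 iff 35^((47−1)/2) = 35^23 ≡ 1 (mod 47).
Squaring successively (mod 47): 35^2 = 1225 ≡ 3; 35^4 ≡ 3² = 9 ≡ 9; 35^8 ≡ 9² = 81 ≡ 34; 35^16 ≡ 34² = 1156 ≡ 28.
Since 23 = 16 + 4 + 2 + 1, 35^23 ≡ 28 · 9 · 3 · 35; multiplying out mod 47: 28·9 = 252 ≡ 17, then 17·3 = 51 ≡ 4, then 4·35 = 140 ≡ 46. Thus 35^23 ≡ 46 ≡ −1 (mod 47).
The value −1 means 35 is a non-residue modulo 47, so n² ≡ 35 (mod 47) is impossible.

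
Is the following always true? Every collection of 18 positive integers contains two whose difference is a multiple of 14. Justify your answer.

Partition the integers by their residue mod 14; there are 14 classes.
Since 18 > 14, two of the 18 integers must share a residue class by the pigeonhole principle; call them a and b.
Then a ≡ b (mod 14), i.e. 14 ∣ (a − b).

Yes, this is always true.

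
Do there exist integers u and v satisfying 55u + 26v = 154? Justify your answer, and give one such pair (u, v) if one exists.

u = 8, v = -11

55 and 26 are coprime, so 55u + 26v ranges over all of ℤ.
Dividing repeatedly: 55 = 2·26 + 3, 26 = 8·3 + 2, 3 = 1·2 + 1, 2 = 2·1 + 0.
Back-substituting, 1 = 3 − 1·2 = 3 − (26 − 8·3) = −26 + 9·3 = −26 + 9·(55 − 2·26) = 9·55 − 19·26; that is, 55·9 + 26·(-19) = 1.
Scaling by 154 gives the particular solution (u, v) = (1386, -2926).
The general solution is u = 1386 + 26k, v = -2926 − 55k; taking k = -53 gives the smaller pair u = 8, v = -11.
Check: 55·8 + 26·(-11) = 440 − 286 = 154. ✓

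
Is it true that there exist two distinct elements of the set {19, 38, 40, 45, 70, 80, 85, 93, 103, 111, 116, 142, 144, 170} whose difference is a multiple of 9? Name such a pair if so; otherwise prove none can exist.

40 mod 9 = 4 and 85 mod 9 = 4, so 85 − 40 = 45 = 5·9.

40 and 85 are such a pair.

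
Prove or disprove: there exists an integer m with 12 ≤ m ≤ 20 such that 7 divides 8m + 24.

For m = 12, 13, …, 17 the values 120, 128, 136, 144, 152, 160 are not multiples of 7. At m = 18 we get 8·18 + 24 = 168, and 168 = 7·24.

m = 18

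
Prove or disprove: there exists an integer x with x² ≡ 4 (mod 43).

Take x = 2. Then 2² = 4, and since 0 ≤ 4 < 43 this is already reduced: 2² ≡ 4 (mod 43).

x = 2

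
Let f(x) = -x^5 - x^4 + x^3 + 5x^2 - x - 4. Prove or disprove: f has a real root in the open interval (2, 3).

f(2) = -26 and f(3) = -259, both negative, so a sign-change argument is unavailable; we show f keeps this sign on the whole interval.
Shift to the endpoint 2: with x = 2 + u (0 < u < 1), one computes f(2 + u) = -u^5 - 11u^4 - 47u^3 - 93u^2 - 81u - 26.
The nonzero coefficients here are all negative, so for u > 0 every term is negative (or zero), and the constant term -26 is strictly negative.
Therefore f(x) < 0 throughout (2, 3), and f has no zero there.

No such root exists.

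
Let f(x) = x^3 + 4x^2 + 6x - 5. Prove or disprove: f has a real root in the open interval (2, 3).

f has no root in that interval.

f(2) = 31 and f(3) = 76, both positive.
The derivative f'(x) = 3x^2 + 8x + 6 is a quadratic with discriminant 8² − 4·3·6 = -8 < 0; it never vanishes, so it is always positive (sign of the leading coefficient).
Hence f is strictly increasing on ℝ, and in particular on [2, 3]. A strictly monotone function with same-sign endpoint values stays positive on the whole interval, so f has no zero in (2, 3).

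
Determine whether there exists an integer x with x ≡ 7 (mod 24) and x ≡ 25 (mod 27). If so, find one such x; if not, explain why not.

The moduli are not coprime: gcd(24, 27) = 3. Compatibility requires 3 ∣ (25 − 7) = 18, which holds, so solutions exist.
The integers ≡ 7 (mod 24) are 7, 31, 55, 79, …; their remainders mod 27 are 7, 4, 1, 25, so x = 79 is the first that is ≡ 25 (mod 27).
Check: 79 mod 24 = 7, 79 mod 27 = 25. ✓

x = 79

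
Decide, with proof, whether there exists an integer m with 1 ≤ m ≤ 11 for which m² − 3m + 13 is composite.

There is no such integer m in that range.

The values for m = 1, 2, …, 11 are 11, 11, 13, 17, 23, 31, 41, 53, 67, 83, 101, and each of these is prime.
So no value in the range makes the expression composite.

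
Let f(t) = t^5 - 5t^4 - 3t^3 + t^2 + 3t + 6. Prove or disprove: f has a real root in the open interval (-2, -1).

f(-2) = -84 and f(-1) = 1, which have opposite signs.
Since f is a polynomial it is continuous on [-2, -1].
By the Intermediate Value Theorem f must vanish at some point of (-2, -1).

Yes, f has a root in the interval.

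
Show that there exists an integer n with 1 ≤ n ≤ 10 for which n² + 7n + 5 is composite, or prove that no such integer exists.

n = 5

At n = 5: 5² + 7·5 + 5 = 65 = 5·13, which is composite.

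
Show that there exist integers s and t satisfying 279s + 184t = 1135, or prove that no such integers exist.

279 and 184 are coprime, so 279s + 184t ranges over all of ℤ.
Euclidean algorithm: 279 = 1·184 + 95, 184 = 1·95 + 89, 95 = 1·89 + 6, 89 = 14·6 + 5, 6 = 1·5 + 1, 5 = 5·1 + 0.
Unwinding: 1 = 6 − 1·5 = 6 − (89 − 14·6) = −89 + 15·6 = −89 + 15·(95 − 1·89) = 15·95 − 16·89 = 15·95 − 16·(184 − 1·95) = −16·184 + 31·95 = −16·184 + 31·(279 − 1·184) = 31·279 − 47·184, i.e. 279·31 + 184·(-47) = 1.
Multiplying through by 1135: s = 31·1135 = 35185, t = (-47)·1135 = -53345 is a solution.
Shifting by a multiple of (184, −279) keeps it a solution: s = 35185 − 191·184 = 41, t = -53345 + 191·279 = -56.
Check: 279·41 + 184·(-56) = 11439 − 10304 = 1135. ✓

s = 41, t = -56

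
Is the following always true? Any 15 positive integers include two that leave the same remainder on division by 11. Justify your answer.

Yes.

Partition the integers by their residue mod 11; there are 11 classes.
With 15 integers and only 11 classes, the pigeonhole principle forces two of them, say a and b, into the same class.
So a and b have equal remainders mod 11, which is exactly what was to be shown.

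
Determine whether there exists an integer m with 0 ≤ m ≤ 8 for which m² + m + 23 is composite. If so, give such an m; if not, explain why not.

At m = 1: 1² + 1 + 23 = 25 = 5·5, which is composite.

m = 1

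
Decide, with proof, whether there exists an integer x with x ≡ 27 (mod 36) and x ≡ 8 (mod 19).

gcd(36, 19) = 1, so the Chinese Remainder Theorem guarantees exactly one residue class mod 684 satisfying both.
Any solution of the first congruence is x = 27 + 36t; substituting into the second, 36t ≡ 8 − 27 ≡ 0 (mod 19).
36 ≡ 17 (mod 19), so this reads 17t ≡ 0 (mod 19). t = 0 satisfies this.
Taking t = 0 gives x = 27 + 36·0 = 27.
Indeed 27 ≡ 27 (mod 36) and 27 ≡ 8 (mod 19).

x = 27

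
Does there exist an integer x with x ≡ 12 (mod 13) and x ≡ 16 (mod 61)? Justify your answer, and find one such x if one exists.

x = 77

gcd(13, 61) = 1, so the Chinese Remainder Theorem guarantees exactly one residue class mod 793 satisfying both.
Any solution of the first congruence is x = 12 + 13t; substituting into the second, 13t ≡ 16 − 12 ≡ 4 (mod 61).
To invert 13 modulo 61: 61 = 4·13 + 9, 13 = 1·9 + 4, 9 = 2·4 + 1, 4 = 4·1 + 0, and unwinding, 1 = 9 − 2·4 = 9 − 2·(13 − 1·9) = −2·13 + 3·9 = −2·13 + 3·(61 − 4·13) = 3·61 − 14·13. Thus 13⁻¹ ≡ -14 ≡ 47 (mod 61).
Multiplying by 47: t ≡ 47·4 = 188 ≡ 5 (mod 61).
With t = 5: x = 12 + 13·5 = 77.
Check: 77 mod 13 = 12, 77 mod 61 = 16. ✓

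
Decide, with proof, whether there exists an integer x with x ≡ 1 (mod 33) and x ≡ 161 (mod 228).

There is no such integer.

Both moduli are multiples of 3 = gcd(33, 228), so any solution would satisfy x ≡ 1 and x ≡ 161 modulo 3 simultaneously.
These are incompatible: 1 − 161 = -160 is not divisible by 3.
Hence the system has no solution.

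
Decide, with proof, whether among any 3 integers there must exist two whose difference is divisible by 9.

No, the set {3, 4, 5} is a counterexample.

Try 3 consecutive integers, 3, 4, 5. Their remainders mod 9 are 3, 4, 5 — pairwise different, as any 3 ≤ 9 consecutive integers have distinct residues.
The differences between them range over 1, …, 2, none of which is divisible by 9.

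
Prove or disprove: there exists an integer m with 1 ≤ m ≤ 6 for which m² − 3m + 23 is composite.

At m = 1: 1² − 3·1 + 23 = 21 = 3·7, which is composite.

m = 1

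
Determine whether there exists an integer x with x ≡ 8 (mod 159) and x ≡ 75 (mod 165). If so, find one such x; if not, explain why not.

No, no such integer exists.

Reduce both congruences modulo 3, which divides 159 and 165: they say x ≡ 8 (mod 3) and x ≡ 75 (mod 3).
However 8 ≡ 2 and 75 ≡ 0 (mod 3), and 2 ≠ 0.
Therefore no such x exists.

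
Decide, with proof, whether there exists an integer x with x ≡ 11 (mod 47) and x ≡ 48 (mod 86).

gcd(47, 86) = 1, so the Chinese Remainder Theorem guarantees exactly one residue class mod 4042 satisfying both.
Write x = 11 + 47t and require 11 + 47t ≡ 48 (mod 86), i.e. 47t ≡ 37 (mod 86).
To invert 47 modulo 86: 86 = 1·47 + 39, 47 = 1·39 + 8, 39 = 4·8 + 7, 8 = 1·7 + 1, 7 = 7·1 + 0, and unwinding, 1 = 8 − 1·7 = 8 − (39 − 4·8) = −39 + 5·8 = −39 + 5·(47 − 1·39) = 5·47 − 6·39 = 5·47 − 6·(86 − 1·47) = −6·86 + 11·47. Thus 47⁻¹ ≡ 11 (mod 86).
Multiplying by 11: t ≡ 11·37 = 407 ≡ 63 (mod 86).
Taking t = 63 gives x = 11 + 47·63 = 2972.
Check: 2972 mod 47 = 11, 2972 mod 86 = 48. ✓

x = 2972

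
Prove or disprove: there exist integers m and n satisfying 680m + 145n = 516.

gcd(680, 145) = 5, so every integer of the form 680m + 145n is a multiple of 5.
However 516 leaves remainder 1 on division by 5.
Hence no integers m, n satisfy the equation.

No, no such integers exist.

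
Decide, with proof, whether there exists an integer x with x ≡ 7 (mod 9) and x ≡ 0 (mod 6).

Both moduli are multiples of 3 = gcd(9, 6), so any solution would satisfy x ≡ 7 and x ≡ 0 modulo 3 simultaneously.
These are incompatible: 7 − 0 = 7 is not divisible by 3.
Therefore no such x exists.

No such integer exists.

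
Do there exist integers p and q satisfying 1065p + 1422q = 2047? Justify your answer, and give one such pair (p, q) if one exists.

Any value of 1065p + 1422q is a multiple of gcd(1065, 1422) = 3.
But 2047 is not a multiple of 3 (it leaves remainder 1).
So the equation is unsolvable over ℤ.

No such integers exist.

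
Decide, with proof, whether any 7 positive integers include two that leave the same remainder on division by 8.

Take the 7 consecutive integers 21, 22, …, 27: their residues mod 8 are all distinct because 7 ≤ 8.
Hence this collection has no pair with equal remainders mod 8, disproving the claim.

No; for instance {21, 22, 23, 24, 25, 26, 27} is a counterexample.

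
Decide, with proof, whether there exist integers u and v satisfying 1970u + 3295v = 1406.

Any value of 1970u + 3295v is a multiple of gcd(1970, 3295) = 5.
However 1406 leaves remainder 1 on division by 5.
Therefore 1970u + 3295v = 1406 has no solution in integers.

No, no such integers exist.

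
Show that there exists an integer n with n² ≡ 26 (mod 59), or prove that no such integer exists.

n = 12

Take n = 12. Then 12² = 144 = 2·59 + 26, so 12² ≡ 26 (mod 59).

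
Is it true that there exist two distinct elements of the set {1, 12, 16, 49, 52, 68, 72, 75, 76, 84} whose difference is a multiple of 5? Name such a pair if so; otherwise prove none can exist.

Both 1 and 16 leave remainder 1 on division by 5; their difference 15 = 3·5 is a multiple of 5.

1 and 16 are such a pair.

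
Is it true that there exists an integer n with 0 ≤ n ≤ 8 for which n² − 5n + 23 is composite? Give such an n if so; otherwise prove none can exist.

The values for n = 0, 1, …, 8 are 23, 19, 17, 17, 19, 23, 29, 37, 47, and each of these is prime.
So no value in the range makes the expression composite.

No, no such integer n in that range exists.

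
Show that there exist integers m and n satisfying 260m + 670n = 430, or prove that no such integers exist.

gcd(260, 670) = 10, and 10 divides 430, so integer solutions exist.
Dividing through by 10 reduces the equation to 26m + 67n = 43.
Run the Euclidean algorithm on 67 and 26: 67 = 2·26 + 15, 26 = 1·15 + 11, 15 = 1·11 + 4, 11 = 2·4 + 3, 4 = 1·3 + 1, 3 = 3·1 + 0.
Unwinding: 1 = 4 − 1·3 = 4 − (11 − 2·4) = −11 + 3·4 = −11 + 3·(15 − 1·11) = 3·15 − 4·11 = 3·15 − 4·(26 − 1·15) = −4·26 + 7·15 = −4·26 + 7·(67 − 2·26) = 7·67 − 18·26, i.e. 26·(-18) + 67·7 = 1.
Scaling by 43 gives the particular solution (m, n) = (-774, 301).
Shifting by a multiple of (67, −26) keeps it a solution: m = -774 + 12·67 = 30, n = 301 − 12·26 = -11.
Indeed 260·30 + 670·(-11) = 7800 − 7370 = 430.

m = 30, n = -11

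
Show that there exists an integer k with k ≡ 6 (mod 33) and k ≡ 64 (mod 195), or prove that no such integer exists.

Both moduli are multiples of 3 = gcd(33, 195), so any solution would satisfy k ≡ 6 and k ≡ 64 modulo 3 simultaneously.
These are incompatible: 6 − 64 = -58 is not divisible by 3.
So no integer satisfies both congruences.

There is no such integer.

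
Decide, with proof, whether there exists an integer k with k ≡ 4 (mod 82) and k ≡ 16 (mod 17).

gcd(82, 17) = 1, so the Chinese Remainder Theorem guarantees exactly one residue class mod 1394 satisfying both.
Write k = 4 + 82t and require 4 + 82t ≡ 16 (mod 17), i.e. 82t ≡ 12 (mod 17).
82 ≡ 14 (mod 17), so this reads 14t ≡ 12 (mod 17). Invert 14 mod 17 by the Euclidean algorithm: 17 = 1·14 + 3, 14 = 4·3 + 2, 3 = 1·2 + 1, 2 = 2·1 + 0; back-substituting, 1 = 3 − 1·2 = 3 − (14 − 4·3) = −14 + 5·3 = −14 + 5·(17 − 1·14) = 5·17 − 6·14. Hence 14·(-6) ≡ 1, so 14⁻¹ ≡ -6 ≡ 11 (mod 17).
Therefore t ≡ 11·12 = 132 ≡ 13 (mod 17).
With t = 13: k = 4 + 82·13 = 1070.
Indeed 1070 ≡ 4 (mod 82) and 1070 ≡ 16 (mod 17).

k = 1070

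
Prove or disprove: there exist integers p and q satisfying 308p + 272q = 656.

p = 56, q = -61

Since gcd(308, 272) = 4 and 656 = 4·164, Bézout's identity guarantees a solution.
Dividing through by 4 reduces the equation to 77p + 68q = 164.
Run the Euclidean algorithm on 77 and 68: 77 = 1·68 + 9, 68 = 7·9 + 5, 9 = 1·5 + 4, 5 = 1·4 + 1, 4 = 4·1 + 0.
Working back up the chain: 1 = 5 − 1·4 = 5 − (9 − 1·5) = −9 + 2·5 = −9 + 2·(68 − 7·9) = 2·68 − 15·9 = 2·68 − 15·(77 − 1·68) = −15·77 + 17·68. So 77·(-15) + 68·17 = 1.
Times 164: 77·(-2460) + 68·2788 = 164, so (-2460, 2788) solves it.
Adding 37·68 to p and subtracting 37·77 from q gives the tidier solution (56, -61).
Check: 308·56 + 272·(-61) = 17248 − 16592 = 656. ✓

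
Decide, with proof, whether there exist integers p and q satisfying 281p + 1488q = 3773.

Since gcd(281, 1488) = 1, every integer is an integer combination of 281 and 1488.
Run the Euclidean algorithm on 1488 and 281: 1488 = 5·281 + 83, 281 = 3·83 + 32, 83 = 2·32 + 19, 32 = 1·19 + 13, 19 = 1·13 + 6, 13 = 2·6 + 1, 6 = 6·1 + 0.
Working back up the chain: 1 = 13 − 2·6 = 13 − 2·(19 − 1·13) = −2·19 + 3·13 = −2·19 + 3·(32 − 1·19) = 3·32 − 5·19 = 3·32 − 5·(83 − 2·32) = −5·83 + 13·32 = −5·83 + 13·(281 − 3·83) = 13·281 − 44·83 = 13·281 − 44·(1488 − 5·281) = −44·1488 + 233·281. So 281·233 + 1488·(-44) = 1.
Times 3773: 281·879109 + 1488·(-166012) = 3773, so (879109, -166012) solves it.
Subtracting 590·1488 from p and adding 590·281 to q gives the tidier solution (1189, -222).
Indeed 281·1189 + 1488·(-222) = 334109 − 330336 = 3773.

p = 1189, q = -222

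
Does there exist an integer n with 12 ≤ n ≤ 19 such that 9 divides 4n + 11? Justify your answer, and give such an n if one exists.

n = 13 works, since 4·13 + 11 = 63 = 7·9.

n = 13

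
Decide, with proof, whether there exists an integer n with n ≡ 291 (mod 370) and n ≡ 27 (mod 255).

Both moduli are multiples of 5 = gcd(370, 255), so any solution would satisfy n ≡ 291 and n ≡ 27 modulo 5 simultaneously.
But 291 mod 5 = 1 while 27 mod 5 = 2, a contradiction.
Therefore no such n exists.

No, no such integer exists.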